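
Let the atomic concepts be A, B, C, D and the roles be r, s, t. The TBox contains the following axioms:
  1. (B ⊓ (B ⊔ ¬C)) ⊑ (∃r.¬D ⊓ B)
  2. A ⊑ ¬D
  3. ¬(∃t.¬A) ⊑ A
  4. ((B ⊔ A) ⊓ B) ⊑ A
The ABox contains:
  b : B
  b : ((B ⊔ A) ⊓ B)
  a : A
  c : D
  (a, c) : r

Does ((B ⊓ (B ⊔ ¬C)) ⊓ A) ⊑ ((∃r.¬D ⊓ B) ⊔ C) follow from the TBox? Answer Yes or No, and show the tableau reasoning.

1. ((B ⊓ (B ⊔ ¬C)) ⊓ A) ⊑ ((∃r.¬D ⊓ B) ⊔ C)  ⇔  (((B ⊓ (B ⊔ ¬C)) ⊓ A) ⊓ ((∀r.D ⊔ ¬B) ⊓ ¬C)) unsat w.r.t. T
   all branches close; clash {B, ¬B} at x₀
2. Hence ((B ⊓ (B ⊔ ¬C)) ⊓ A) ⊑ ((∃r.¬D ⊓ B) ⊔ C): entailed.

Yes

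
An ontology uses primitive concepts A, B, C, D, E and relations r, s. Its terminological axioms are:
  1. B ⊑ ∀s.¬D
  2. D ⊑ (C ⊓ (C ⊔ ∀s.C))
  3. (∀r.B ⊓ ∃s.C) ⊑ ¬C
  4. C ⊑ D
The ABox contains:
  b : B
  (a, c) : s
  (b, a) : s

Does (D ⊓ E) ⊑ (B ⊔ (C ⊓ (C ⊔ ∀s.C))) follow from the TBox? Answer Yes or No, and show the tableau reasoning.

1. (D ⊓ E) ⊑ (B ⊔ (C ⊓ (C ⊔ ∀s.C)))  ⇔  ((D ⊓ E) ⊓ (¬B ⊓ (¬C ⊔ (¬C ⊓ ∃s.¬C)))) unsat w.r.t. T
   all branches close; clash {C, ¬C} at x₀
2. Hence (D ⊓ E) ⊑ (B ⊔ (C ⊓ (C ⊔ ∀s.C))): entailed.

Yes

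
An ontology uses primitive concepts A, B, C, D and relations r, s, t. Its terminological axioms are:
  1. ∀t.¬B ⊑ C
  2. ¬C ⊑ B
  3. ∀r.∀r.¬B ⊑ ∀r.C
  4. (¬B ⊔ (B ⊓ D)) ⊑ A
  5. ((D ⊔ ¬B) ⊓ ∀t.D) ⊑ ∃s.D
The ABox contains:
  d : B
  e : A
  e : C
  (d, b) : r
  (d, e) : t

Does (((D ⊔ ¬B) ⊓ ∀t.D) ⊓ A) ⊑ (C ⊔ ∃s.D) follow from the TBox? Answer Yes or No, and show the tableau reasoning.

Yes

1. (((D ⊔ ¬B) ⊓ ∀t.D) ⊓ A) ⊑ (C ⊔ ∃s.D)  ⇔  ((((D ⊔ ¬B) ⊓ ∀t.D) ⊓ A) ⊓ (¬C ⊓ ∀s.¬D)) unsat w.r.t. T
   all branches close; clash {B, ¬B} at x₀
2. Hence (((D ⊔ ¬B) ⊓ ∀t.D) ⊓ A) ⊑ (C ⊔ ∃s.D): entailed.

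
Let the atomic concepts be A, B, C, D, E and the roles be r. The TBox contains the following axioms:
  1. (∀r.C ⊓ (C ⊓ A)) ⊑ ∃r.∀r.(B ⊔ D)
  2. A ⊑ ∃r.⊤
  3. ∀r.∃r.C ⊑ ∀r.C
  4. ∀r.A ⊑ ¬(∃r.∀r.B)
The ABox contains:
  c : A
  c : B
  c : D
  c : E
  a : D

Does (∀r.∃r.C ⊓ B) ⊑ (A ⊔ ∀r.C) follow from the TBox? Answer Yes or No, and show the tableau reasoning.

Yes

1. (∀r.∃r.C ⊓ B) ⊑ (A ⊔ ∀r.C)  ⇔  ((∀r.∃r.C ⊓ B) ⊓ (¬A ⊓ ∃r.¬C)) unsat w.r.t. T
   all branches close; clash {C, ¬C} at an ∃-successor
2. Hence (∀r.∃r.C ⊓ B) ⊑ (A ⊔ ∀r.C): entailed.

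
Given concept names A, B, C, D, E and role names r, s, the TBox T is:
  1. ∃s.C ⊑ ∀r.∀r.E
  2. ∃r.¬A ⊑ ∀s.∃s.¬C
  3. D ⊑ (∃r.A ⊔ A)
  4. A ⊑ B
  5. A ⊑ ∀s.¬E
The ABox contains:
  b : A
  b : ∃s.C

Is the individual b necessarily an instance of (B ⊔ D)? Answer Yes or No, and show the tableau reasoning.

1. b : (B ⊔ D)?  L(b) = {A, ∃s.C} ∪ {(¬B ⊓ ¬D)}
   clash {B, ¬B} at b — b ∈ (B ⊔ D)
2. Hence b : (B ⊔ D): entailed.

Yes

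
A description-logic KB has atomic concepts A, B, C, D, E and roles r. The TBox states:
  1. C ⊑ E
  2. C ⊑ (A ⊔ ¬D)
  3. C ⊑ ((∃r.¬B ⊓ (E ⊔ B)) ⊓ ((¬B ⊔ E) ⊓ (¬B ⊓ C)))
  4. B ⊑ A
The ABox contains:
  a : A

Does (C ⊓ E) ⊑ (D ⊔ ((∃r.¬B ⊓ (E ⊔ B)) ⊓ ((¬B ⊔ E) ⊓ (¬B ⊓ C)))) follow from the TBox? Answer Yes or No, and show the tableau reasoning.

1. (C ⊓ E) ⊑ (D ⊔ ((∃r.¬B ⊓ (E ⊔ B)) ⊓ ((¬B ⊔ E) ⊓ (¬B ⊓ C))))  ⇔  ((C ⊓ E) ⊓ (¬D ⊓ ((∀r.B ⊔ (¬E ⊓ ¬B)) ⊔ ((B ⊓ ¬E) ⊔ (B ⊔ ¬C))))) unsat w.r.t. T
   all branches close; clash {C, ¬C} at x₀
2. Hence (C ⊓ E) ⊑ (D ⊔ ((∃r.¬B ⊓ (E ⊔ B)) ⊓ ((¬B ⊔ E) ⊓ (¬B ⊓ C)))): entailed.

Yes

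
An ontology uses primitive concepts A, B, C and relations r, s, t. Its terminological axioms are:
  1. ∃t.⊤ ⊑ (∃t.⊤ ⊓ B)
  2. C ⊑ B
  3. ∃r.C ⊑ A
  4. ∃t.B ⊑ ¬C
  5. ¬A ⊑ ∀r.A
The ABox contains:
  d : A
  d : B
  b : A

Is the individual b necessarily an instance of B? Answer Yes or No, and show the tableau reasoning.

1. b : B?  L(b) = {A} ∪ {¬B}
   open: L(b) ⊇ {A, ¬B, ¬C, ∀t.⊥} — b ∉ B possible
2. Hence b : B: not entailed.

No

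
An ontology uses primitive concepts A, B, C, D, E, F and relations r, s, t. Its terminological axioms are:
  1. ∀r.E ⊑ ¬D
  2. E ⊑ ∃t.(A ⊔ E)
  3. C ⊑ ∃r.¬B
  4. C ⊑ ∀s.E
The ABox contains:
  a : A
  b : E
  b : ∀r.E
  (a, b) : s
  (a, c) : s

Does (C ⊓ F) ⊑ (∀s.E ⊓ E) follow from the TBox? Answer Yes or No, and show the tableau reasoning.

No

1. (C ⊓ F) ⊑ (∀s.E ⊓ E)  ⇔  ((C ⊓ F) ⊓ (∃s.¬E ⊔ ¬E)) unsat w.r.t. T
   apply at x₀: C⊑∃r.¬B; C⊑∀s.E
   open: L(x₀) ⊇ {C, F, ¬E, ∀s.E, ∃r.¬B, …} (+ ∃-successors)
2. Hence (C ⊓ F) ⊑ (∀s.E ⊓ E): not entailed.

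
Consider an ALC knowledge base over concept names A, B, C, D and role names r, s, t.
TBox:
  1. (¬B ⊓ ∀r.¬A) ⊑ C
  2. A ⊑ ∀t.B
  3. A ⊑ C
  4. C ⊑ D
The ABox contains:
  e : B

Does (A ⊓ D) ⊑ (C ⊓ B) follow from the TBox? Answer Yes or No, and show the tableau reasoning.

No

1. (A ⊓ D) ⊑ (C ⊓ B)  ⇔  ((A ⊓ D) ⊓ (¬C ⊔ ¬B)) unsat w.r.t. T
   apply at x₀: A⊑∀t.B; A⊑C
   open: L(x₀) ⊇ {A, C, D, ¬B, ∀t.B}
2. Hence (A ⊓ D) ⊑ (C ⊓ B): not entailed.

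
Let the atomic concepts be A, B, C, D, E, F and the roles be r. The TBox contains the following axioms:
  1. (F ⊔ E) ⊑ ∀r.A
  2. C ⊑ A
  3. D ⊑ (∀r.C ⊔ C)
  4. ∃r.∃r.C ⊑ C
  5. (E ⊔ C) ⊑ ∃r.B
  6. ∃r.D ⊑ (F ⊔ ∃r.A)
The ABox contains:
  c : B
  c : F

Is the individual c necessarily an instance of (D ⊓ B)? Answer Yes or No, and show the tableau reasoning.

1. c : (D ⊓ B)?  L(c) = {B, F} ∪ {(¬D ⊔ ¬B)}
   open: L(c) ⊇ {B, F, ¬C, ¬D, ¬E, …} — c ∉ (D ⊓ B) possible
2. Hence c : (D ⊓ B): not entailed.

No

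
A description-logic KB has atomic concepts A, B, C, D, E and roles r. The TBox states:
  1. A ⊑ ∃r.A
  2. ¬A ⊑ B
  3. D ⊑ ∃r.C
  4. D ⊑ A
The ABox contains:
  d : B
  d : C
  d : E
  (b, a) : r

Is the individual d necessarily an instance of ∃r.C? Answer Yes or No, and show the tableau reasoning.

No

1. d : ∃r.C?  L(d) = {B, C, E} ∪ {∀r.¬C}
   open: L(d) ⊇ {B, C, E, ¬A, ¬D, …} — d ∉ ∃r.C possible
2. Hence d : ∃r.C: not entailed.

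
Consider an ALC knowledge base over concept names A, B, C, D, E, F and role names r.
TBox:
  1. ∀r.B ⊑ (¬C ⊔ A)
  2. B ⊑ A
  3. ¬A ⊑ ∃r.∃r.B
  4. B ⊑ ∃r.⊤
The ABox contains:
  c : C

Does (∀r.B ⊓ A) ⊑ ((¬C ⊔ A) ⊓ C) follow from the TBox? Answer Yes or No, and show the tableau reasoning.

1. (∀r.B ⊓ A) ⊑ ((¬C ⊔ A) ⊓ C)  ⇔  ((∀r.B ⊓ A) ⊓ ((C ⊓ ¬A) ⊔ ¬C)) unsat w.r.t. T
   apply at x₀: ∀r.B⊑(¬C ⊔ A)
   open: L(x₀) ⊇ {A, ¬B, ¬C, ∀r.B}
2. Hence (∀r.B ⊓ A) ⊑ ((¬C ⊔ A) ⊓ C): not entailed.

No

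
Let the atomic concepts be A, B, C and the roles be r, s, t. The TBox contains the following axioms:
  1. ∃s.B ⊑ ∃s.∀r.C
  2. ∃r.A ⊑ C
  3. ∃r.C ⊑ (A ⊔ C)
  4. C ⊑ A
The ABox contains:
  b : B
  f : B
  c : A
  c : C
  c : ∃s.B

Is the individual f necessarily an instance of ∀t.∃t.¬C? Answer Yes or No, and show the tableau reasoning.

1. f : ∀t.∃t.¬C?  L(f) = {B} ∪ {∃t.∀t.C}
   open: L(f) ⊇ {B, ¬C, ∀r.¬A, ∀r.¬C, ∀s.¬B, …} (+ ∃-successors) — f ∉ ∀t.∃t.¬C possible
2. Hence f : ∀t.∃t.¬C: not entailed.

No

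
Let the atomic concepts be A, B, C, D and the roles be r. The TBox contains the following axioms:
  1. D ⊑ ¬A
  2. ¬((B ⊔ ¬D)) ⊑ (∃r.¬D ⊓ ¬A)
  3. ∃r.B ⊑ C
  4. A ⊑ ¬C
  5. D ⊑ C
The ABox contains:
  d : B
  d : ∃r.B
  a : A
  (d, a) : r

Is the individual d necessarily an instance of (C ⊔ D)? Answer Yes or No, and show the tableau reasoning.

Yes

1. d : (C ⊔ D)?  L(d) = {B, ∃r.B} ∪ {(¬C ⊓ ¬D)}
   clash {C, ¬C} at d — d ∈ (C ⊔ D)
2. Hence d : (C ⊔ D): entailed.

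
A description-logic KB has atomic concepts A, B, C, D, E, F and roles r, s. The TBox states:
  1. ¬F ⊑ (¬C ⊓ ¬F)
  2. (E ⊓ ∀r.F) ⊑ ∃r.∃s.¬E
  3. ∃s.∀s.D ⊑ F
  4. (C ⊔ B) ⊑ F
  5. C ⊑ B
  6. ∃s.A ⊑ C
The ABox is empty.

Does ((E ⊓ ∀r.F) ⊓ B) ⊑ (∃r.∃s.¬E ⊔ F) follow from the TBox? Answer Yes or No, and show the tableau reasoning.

1. ((E ⊓ ∀r.F) ⊓ B) ⊑ (∃r.∃s.¬E ⊔ F)  ⇔  (((E ⊓ ∀r.F) ⊓ B) ⊓ (∀r.∀s.E ⊓ ¬F)) unsat w.r.t. T
   all branches close; clash {F, ¬F} at x₀
2. Hence ((E ⊓ ∀r.F) ⊓ B) ⊑ (∃r.∃s.¬E ⊔ F): entailed.

Yes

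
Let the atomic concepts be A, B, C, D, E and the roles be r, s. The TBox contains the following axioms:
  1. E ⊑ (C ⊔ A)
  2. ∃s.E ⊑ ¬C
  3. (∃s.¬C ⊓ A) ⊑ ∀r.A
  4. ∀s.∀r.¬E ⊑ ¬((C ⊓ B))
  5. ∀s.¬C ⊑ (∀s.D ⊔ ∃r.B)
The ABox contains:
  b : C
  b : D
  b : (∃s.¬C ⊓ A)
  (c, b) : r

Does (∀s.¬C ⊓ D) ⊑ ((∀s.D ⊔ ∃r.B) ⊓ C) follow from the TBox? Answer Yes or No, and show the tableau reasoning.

1. (∀s.¬C ⊓ D) ⊑ ((∀s.D ⊔ ∃r.B) ⊓ C)  ⇔  ((∀s.¬C ⊓ D) ⊓ ((∃s.¬D ⊓ ∀r.¬B) ⊔ ¬C)) unsat w.r.t. T
   apply at x₀: ∀s.¬C⊑(∀s.D ⊔ ∃r.B)
   open: L(x₀) ⊇ {D, ¬C, ¬E, ∀s.C, ∀s.D, …}
2. Hence (∀s.¬C ⊓ D) ⊑ ((∀s.D ⊔ ∃r.B) ⊓ C): not entailed.

No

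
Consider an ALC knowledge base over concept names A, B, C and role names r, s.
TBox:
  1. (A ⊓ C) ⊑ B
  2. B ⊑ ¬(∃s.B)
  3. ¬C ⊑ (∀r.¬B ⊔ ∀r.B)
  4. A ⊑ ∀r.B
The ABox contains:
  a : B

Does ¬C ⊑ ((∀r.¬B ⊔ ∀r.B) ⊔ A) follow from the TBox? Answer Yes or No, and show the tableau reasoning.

1. ¬C ⊑ ((∀r.¬B ⊔ ∀r.B) ⊔ A)  ⇔  (¬C ⊓ ((∃r.B ⊓ ∃r.¬B) ⊓ ¬A)) unsat w.r.t. T
   all branches close; clash {B, ¬B} at an ∃-successor
2. Hence ¬C ⊑ ((∀r.¬B ⊔ ∀r.B) ⊔ A): entailed.

Yes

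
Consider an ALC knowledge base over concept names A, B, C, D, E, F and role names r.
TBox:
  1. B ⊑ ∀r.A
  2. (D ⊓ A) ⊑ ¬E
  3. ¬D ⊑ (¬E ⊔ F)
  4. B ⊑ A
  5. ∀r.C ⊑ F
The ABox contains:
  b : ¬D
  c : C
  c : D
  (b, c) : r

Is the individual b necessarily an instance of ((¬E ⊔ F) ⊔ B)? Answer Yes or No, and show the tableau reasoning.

1. b : ((¬E ⊔ F) ⊔ B)?  L(b) = {¬D} ∪ {((E ⊓ ¬F) ⊓ ¬B)}
   clash {E, ¬E} at b — b ∈ ((¬E ⊔ F) ⊔ B)
2. Hence b : ((¬E ⊔ F) ⊔ B): entailed.

Yes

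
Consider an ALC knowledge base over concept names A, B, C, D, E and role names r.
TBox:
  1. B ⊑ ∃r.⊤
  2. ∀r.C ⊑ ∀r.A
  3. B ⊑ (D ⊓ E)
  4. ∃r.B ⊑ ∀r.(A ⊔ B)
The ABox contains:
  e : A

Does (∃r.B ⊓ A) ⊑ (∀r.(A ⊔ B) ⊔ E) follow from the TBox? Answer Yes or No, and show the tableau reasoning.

1. (∃r.B ⊓ A) ⊑ (∀r.(A ⊔ B) ⊔ E)  ⇔  ((∃r.B ⊓ A) ⊓ (∃r.(¬A ⊓ ¬B) ⊓ ¬E)) unsat w.r.t. T
   all branches close; clash {E, ¬E} at x₀
2. Hence (∃r.B ⊓ A) ⊑ (∀r.(A ⊔ B) ⊔ E): entailed.

Yes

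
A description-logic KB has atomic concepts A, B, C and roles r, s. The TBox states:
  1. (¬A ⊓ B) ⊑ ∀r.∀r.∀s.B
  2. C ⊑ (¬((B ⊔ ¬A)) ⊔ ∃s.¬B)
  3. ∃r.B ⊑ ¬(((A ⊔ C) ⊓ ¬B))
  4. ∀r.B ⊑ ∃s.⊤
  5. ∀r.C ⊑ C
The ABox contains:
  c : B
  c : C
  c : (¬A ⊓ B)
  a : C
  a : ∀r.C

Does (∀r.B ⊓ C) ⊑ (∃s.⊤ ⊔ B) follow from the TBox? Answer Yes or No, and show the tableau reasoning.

1. (∀r.B ⊓ C) ⊑ (∃s.⊤ ⊔ B)  ⇔  ((∀r.B ⊓ C) ⊓ (∀s.⊥ ⊓ ¬B)) unsat w.r.t. T
   all branches close; clash {B, ¬B} at x₀
2. Hence (∀r.B ⊓ C) ⊑ (∃s.⊤ ⊔ B): entailed.

Yes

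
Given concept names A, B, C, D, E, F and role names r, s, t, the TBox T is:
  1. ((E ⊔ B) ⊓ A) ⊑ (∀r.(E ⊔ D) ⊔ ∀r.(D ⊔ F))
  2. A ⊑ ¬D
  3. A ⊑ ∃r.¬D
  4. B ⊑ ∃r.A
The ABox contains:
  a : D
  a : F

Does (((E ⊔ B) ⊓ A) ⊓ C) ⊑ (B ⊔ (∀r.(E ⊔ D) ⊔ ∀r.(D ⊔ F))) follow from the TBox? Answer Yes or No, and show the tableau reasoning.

Yes

1. (((E ⊔ B) ⊓ A) ⊓ C) ⊑ (B ⊔ (∀r.(E ⊔ D) ⊔ ∀r.(D ⊔ F)))  ⇔  ((((E ⊔ B) ⊓ A) ⊓ C) ⊓ (¬B ⊓ (∃r.(¬E ⊓ ¬D) ⊓ ∃r.(¬D ⊓ ¬F)))) unsat w.r.t. T
   all branches close; clash {B, ¬B} at x₀
2. Hence (((E ⊔ B) ⊓ A) ⊓ C) ⊑ (B ⊔ (∀r.(E ⊔ D) ⊔ ∀r.(D ⊔ F))): entailed.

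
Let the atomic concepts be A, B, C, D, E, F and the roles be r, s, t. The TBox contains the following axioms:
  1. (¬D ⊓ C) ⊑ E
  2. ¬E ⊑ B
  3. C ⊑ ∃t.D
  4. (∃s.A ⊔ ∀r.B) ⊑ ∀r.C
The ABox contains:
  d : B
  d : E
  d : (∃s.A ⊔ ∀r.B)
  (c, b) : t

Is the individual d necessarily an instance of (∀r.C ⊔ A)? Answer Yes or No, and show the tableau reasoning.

Yes

1. d : (∀r.C ⊔ A)?  L(d) = {B, E, (∃s.A ⊔ ∀r.B)} ∪ {(∃r.¬C ⊓ ¬A)}
   clash {C, ¬C} at an ∃-successor — d ∈ (∀r.C ⊔ A)
2. Hence d : (∀r.C ⊔ A): entailed.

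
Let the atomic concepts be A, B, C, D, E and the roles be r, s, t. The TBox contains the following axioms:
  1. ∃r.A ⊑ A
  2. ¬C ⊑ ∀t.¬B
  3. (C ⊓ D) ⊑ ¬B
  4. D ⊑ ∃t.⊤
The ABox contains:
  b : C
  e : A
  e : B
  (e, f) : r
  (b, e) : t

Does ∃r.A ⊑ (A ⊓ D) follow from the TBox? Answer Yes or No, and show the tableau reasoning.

1. ∃r.A ⊑ (A ⊓ D)  ⇔  (∃r.A ⊓ (¬A ⊔ ¬D)) unsat w.r.t. T
   apply at x₀: ∃r.A⊑A
   open: L(x₀) ⊇ {A, C, ¬D, ∃r.A} (+ ∃-successors)
2. Hence ∃r.A ⊑ (A ⊓ D): not entailed.

No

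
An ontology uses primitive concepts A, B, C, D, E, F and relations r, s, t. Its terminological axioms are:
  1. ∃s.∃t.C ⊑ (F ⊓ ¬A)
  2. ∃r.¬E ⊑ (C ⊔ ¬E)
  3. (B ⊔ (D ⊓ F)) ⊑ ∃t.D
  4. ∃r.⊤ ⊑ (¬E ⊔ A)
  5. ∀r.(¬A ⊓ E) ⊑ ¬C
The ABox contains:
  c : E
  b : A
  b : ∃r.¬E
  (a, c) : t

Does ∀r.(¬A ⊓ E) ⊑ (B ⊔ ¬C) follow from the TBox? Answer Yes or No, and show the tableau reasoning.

Yes

1. ∀r.(¬A ⊓ E) ⊑ (B ⊔ ¬C)  ⇔  (∀r.(¬A ⊓ E) ⊓ (¬B ⊓ C)) unsat w.r.t. T
   all branches close; clash {A, ¬A} at x₀
2. Hence ∀r.(¬A ⊓ E) ⊑ (B ⊔ ¬C): entailed.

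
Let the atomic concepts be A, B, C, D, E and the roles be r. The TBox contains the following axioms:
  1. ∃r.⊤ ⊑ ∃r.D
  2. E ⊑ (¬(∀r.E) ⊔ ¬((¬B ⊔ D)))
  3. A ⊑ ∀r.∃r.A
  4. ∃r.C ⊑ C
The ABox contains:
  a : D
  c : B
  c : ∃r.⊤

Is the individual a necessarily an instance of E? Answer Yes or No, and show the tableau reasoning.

1. a : E?  L(a) = {D} ∪ {¬E}
   open: L(a) ⊇ {D, ¬A, ¬E, ∀r.¬C, ∀r.⊥} — a ∉ E possible
2. Hence a : E: not entailed.

No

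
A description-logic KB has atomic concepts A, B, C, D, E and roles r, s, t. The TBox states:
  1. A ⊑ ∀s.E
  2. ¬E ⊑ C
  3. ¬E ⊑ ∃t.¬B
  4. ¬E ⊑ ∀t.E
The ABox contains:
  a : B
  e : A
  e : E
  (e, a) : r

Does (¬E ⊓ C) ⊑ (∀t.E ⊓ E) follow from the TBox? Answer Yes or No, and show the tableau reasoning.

1. (¬E ⊓ C) ⊑ (∀t.E ⊓ E)  ⇔  ((¬E ⊓ C) ⊓ (∃t.¬E ⊔ ¬E)) unsat w.r.t. T
   apply at x₀: ¬E⊑∃t.¬B; ¬E⊑∀t.E
   open: L(x₀) ⊇ {C, ¬A, ¬E, ∀t.E, ∃t.¬B} (+ ∃-successors)
2. Hence (¬E ⊓ C) ⊑ (∀t.E ⊓ E): not entailed.

No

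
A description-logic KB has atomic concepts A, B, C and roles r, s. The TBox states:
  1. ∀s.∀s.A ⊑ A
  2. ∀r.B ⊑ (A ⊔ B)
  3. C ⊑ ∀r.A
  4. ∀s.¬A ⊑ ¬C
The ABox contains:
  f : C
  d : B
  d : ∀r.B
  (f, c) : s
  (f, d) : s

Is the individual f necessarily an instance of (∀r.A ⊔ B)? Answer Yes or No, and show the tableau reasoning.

Yes

1. f : (∀r.A ⊔ B)?  L(f) = {C} ∪ {(∃r.¬A ⊓ ¬B)}
   clash {C, ¬C} at f — f ∈ (∀r.A ⊔ B)
2. Hence f : (∀r.A ⊔ B): entailed.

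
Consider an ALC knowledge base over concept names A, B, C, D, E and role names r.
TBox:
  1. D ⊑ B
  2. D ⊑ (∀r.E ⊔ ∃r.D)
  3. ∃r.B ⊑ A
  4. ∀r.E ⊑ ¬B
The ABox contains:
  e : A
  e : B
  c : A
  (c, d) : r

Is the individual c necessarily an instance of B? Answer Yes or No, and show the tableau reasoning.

No

1. c : B?  L(c) = {A} ∪ {¬B}
   open: L(c) ⊇ {A, ¬B, ¬D} — c ∉ B possible
2. Hence c : B: not entailed.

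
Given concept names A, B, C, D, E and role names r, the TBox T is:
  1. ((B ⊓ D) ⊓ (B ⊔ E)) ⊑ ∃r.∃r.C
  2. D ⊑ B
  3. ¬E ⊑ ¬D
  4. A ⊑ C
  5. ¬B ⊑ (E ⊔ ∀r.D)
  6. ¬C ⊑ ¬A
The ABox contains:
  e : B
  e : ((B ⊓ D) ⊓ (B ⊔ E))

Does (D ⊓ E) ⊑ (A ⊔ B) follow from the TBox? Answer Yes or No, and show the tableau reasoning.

Yes

1. (D ⊓ E) ⊑ (A ⊔ B)  ⇔  ((D ⊓ E) ⊓ (¬A ⊓ ¬B)) unsat w.r.t. T
   all branches close; clash {B, ¬B} at x₀
2. Hence (D ⊓ E) ⊑ (A ⊔ B): entailed.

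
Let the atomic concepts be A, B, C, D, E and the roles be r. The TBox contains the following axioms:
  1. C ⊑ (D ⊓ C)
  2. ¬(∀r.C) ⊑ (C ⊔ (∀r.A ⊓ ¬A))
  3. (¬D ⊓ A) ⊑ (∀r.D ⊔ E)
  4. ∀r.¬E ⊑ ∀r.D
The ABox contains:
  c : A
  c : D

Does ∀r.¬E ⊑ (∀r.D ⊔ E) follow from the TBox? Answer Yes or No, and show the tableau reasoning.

1. ∀r.¬E ⊑ (∀r.D ⊔ E)  ⇔  (∀r.¬E ⊓ (∃r.¬D ⊓ ¬E)) unsat w.r.t. T
   all branches close; clash {D, ¬D} at an ∃-successor
2. Hence ∀r.¬E ⊑ (∀r.D ⊔ E): entailed.

Yes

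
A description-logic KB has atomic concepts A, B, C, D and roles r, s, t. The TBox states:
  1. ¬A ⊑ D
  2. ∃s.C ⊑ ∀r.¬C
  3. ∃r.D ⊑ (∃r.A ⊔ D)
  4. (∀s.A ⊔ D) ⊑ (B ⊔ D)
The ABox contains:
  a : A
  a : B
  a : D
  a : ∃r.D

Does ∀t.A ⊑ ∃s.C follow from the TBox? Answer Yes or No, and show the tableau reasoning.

No

1. ∀t.A ⊑ ∃s.C  ⇔  (∀t.A ⊓ ∀s.¬C) unsat w.r.t. T
   open: L(x₀) ⊇ {A, ¬D, ∀r.¬D, ∀s.¬C, ∀t.A, …} (+ ∃-successors)
2. Hence ∀t.A ⊑ ∃s.C: not entailed.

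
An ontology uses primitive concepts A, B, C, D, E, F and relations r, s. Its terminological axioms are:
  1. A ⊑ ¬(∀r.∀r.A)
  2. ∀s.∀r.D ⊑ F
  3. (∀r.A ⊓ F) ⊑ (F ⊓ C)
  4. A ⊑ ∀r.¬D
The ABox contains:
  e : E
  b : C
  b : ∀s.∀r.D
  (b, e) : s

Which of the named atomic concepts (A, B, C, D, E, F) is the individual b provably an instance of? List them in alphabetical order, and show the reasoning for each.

1. b : A?  L(b) = {C, ∀s.∀r.D} ∪ {¬A}
   apply at b: ∀s.∀r.D⊑F
   open: L(b) ⊇ {C, F, ¬A, ∀s.∀r.D, ∃r.¬A} (+ ∃-successors) — b ∉ A possible
2. b : B?  L(b) = {C, ∀s.∀r.D} ∪ {¬B}
   apply at b: ∀s.∀r.D⊑F
   open: L(b) ⊇ {C, F, ¬A, ¬B, ∀s.∀r.D, …} (+ ∃-successors) — b ∉ B possible
3. b : C?  L(b) = {C, ∀s.∀r.D} ∪ {¬C}
   clash {C, ¬C} at b — b ∈ C
4. b : D?  L(b) = {C, ∀s.∀r.D} ∪ {¬D}
   apply at b: ∀s.∀r.D⊑F
   open: L(b) ⊇ {C, F, ¬A, ¬D, ∀s.∀r.D, …} (+ ∃-successors) — b ∉ D possible
5. b : E?  L(b) = {C, ∀s.∀r.D} ∪ {¬E}
   apply at b: ∀s.∀r.D⊑F
   open: L(b) ⊇ {C, F, ¬A, ¬E, ∀s.∀r.D, …} (+ ∃-successors) — b ∉ E possible
6. b : F?  L(b) = {C, ∀s.∀r.D} ∪ {¬F}
   clash {F, ¬F} at b — b ∈ F
7. Entailed for b: {C, F}

{C, F}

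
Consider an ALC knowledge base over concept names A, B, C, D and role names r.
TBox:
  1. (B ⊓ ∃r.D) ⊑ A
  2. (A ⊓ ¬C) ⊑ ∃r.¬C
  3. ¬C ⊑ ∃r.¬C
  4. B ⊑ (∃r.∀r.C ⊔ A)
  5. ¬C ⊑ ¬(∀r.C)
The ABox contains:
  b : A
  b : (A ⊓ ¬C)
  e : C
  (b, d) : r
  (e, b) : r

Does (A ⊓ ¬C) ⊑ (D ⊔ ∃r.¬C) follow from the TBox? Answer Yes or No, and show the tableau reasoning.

Yes

1. (A ⊓ ¬C) ⊑ (D ⊔ ∃r.¬C)  ⇔  ((A ⊓ ¬C) ⊓ (¬D ⊓ ∀r.C)) unsat w.r.t. T
   all branches close; clash {C, ¬C} at an ∃-successor
2. Hence (A ⊓ ¬C) ⊑ (D ⊔ ∃r.¬C): entailed.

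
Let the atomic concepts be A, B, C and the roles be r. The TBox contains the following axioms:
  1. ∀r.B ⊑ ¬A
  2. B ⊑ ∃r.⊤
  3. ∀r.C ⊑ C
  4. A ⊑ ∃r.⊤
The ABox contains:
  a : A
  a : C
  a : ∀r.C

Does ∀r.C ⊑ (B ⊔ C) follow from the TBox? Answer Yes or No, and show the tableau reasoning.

1. ∀r.C ⊑ (B ⊔ C)  ⇔  (∀r.C ⊓ (¬B ⊓ ¬C)) unsat w.r.t. T
   all branches close; clash {C, ¬C} at x₀
2. Hence ∀r.C ⊑ (B ⊔ C): entailed.

Yes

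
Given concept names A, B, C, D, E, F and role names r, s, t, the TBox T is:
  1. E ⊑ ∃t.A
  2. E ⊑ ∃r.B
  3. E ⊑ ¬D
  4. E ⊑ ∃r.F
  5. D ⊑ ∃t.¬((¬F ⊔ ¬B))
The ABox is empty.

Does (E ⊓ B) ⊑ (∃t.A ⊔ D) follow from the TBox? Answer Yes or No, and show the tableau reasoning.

Yes

1. (E ⊓ B) ⊑ (∃t.A ⊔ D)  ⇔  ((E ⊓ B) ⊓ (∀t.¬A ⊓ ¬D)) unsat w.r.t. T
   all branches close; clash {A, ¬A} at an ∃-successor
2. Hence (E ⊓ B) ⊑ (∃t.A ⊔ D): entailed.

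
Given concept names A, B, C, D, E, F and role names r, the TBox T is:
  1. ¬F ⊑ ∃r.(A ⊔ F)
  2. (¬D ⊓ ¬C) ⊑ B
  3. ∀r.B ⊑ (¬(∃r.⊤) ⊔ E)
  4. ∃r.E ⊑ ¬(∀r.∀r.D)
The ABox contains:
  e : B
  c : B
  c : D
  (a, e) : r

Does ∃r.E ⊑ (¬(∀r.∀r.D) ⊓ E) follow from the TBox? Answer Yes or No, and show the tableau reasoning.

1. ∃r.E ⊑ (¬(∀r.∀r.D) ⊓ E)  ⇔  (∃r.E ⊓ (∀r.∀r.D ⊔ ¬E)) unsat w.r.t. T
   apply at x₀: ∃r.E⊑¬(∀r.∀r.D)
   open: L(x₀) ⊇ {D, F, ¬E, ∃r.E, ∃r.¬B, …} (+ ∃-successors)
2. Hence ∃r.E ⊑ (¬(∀r.∀r.D) ⊓ E): not entailed.

No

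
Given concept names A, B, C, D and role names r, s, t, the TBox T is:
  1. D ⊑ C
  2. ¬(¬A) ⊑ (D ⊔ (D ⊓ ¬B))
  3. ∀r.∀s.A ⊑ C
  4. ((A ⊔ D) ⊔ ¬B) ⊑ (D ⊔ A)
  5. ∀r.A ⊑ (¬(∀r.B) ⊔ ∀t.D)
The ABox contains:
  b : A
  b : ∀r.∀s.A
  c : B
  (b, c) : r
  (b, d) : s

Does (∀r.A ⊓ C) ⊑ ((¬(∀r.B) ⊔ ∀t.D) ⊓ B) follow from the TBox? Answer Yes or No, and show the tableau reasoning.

No

1. (∀r.A ⊓ C) ⊑ ((¬(∀r.B) ⊔ ∀t.D) ⊓ B)  ⇔  ((∀r.A ⊓ C) ⊓ ((∀r.B ⊓ ∃t.¬D) ⊔ ¬B)) unsat w.r.t. T
   apply at x₀: ∀r.A⊑(¬(∀r.B) ⊔ ∀t.D)
   open: L(x₀) ⊇ {C, D, ¬A, ¬B, ∀r.A, …} (+ ∃-successors)
2. Hence (∀r.A ⊓ C) ⊑ ((¬(∀r.B) ⊔ ∀t.D) ⊓ B): not entailed.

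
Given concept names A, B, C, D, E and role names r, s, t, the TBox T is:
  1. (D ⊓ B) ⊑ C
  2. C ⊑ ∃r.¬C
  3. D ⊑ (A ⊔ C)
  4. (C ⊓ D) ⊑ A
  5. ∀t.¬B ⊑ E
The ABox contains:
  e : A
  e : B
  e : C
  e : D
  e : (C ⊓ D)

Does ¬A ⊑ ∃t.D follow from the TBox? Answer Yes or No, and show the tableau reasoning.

1. ¬A ⊑ ∃t.D  ⇔  (¬A ⊓ ∀t.¬D) unsat w.r.t. T
   open: L(x₀) ⊇ {¬A, ¬C, ¬D, ∀t.¬D, ∃t.B} (+ ∃-successors)
2. Hence ¬A ⊑ ∃t.D: not entailed.

No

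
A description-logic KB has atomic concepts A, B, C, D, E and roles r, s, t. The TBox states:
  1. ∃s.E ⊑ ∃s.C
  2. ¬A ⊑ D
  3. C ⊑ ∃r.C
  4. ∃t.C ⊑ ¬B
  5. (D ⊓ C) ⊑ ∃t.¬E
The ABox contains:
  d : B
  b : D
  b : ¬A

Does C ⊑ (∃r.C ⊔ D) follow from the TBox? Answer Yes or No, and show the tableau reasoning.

Yes

1. C ⊑ (∃r.C ⊔ D)  ⇔  (C ⊓ (∀r.¬C ⊓ ¬D)) unsat w.r.t. T
   all branches close; clash {D, ¬D} at x₀
2. Hence C ⊑ (∃r.C ⊔ D): entailed.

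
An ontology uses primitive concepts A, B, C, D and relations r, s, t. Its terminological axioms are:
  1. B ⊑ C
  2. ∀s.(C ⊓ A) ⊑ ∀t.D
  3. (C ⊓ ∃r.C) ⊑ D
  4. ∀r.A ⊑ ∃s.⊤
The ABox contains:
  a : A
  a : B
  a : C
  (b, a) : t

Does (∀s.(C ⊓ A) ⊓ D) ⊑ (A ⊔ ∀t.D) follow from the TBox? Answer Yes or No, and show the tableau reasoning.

1. (∀s.(C ⊓ A) ⊓ D) ⊑ (A ⊔ ∀t.D)  ⇔  ((∀s.(C ⊓ A) ⊓ D) ⊓ (¬A ⊓ ∃t.¬D)) unsat w.r.t. T
   all branches close; clash {D, ¬D} at an ∃-successor
2. Hence (∀s.(C ⊓ A) ⊓ D) ⊑ (A ⊔ ∀t.D): entailed.

Yes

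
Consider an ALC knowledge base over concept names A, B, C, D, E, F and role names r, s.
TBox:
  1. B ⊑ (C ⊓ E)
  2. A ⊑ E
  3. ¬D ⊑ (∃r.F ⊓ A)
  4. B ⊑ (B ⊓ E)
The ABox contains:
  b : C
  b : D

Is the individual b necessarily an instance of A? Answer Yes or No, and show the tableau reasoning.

No

1. b : A?  L(b) = {C, D} ∪ {¬A}
   open: L(b) ⊇ {C, D, ¬A, ¬B} — b ∉ A possible
2. Hence b : A: not entailed.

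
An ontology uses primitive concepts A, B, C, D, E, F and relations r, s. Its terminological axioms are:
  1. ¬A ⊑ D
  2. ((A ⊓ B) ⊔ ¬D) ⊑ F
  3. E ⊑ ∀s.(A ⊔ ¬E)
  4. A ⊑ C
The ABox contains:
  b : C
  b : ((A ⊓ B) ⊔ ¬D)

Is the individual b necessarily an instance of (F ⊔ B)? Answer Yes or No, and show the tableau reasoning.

1. b : (F ⊔ B)?  L(b) = {C, ((A ⊓ B) ⊔ ¬D)} ∪ {(¬F ⊓ ¬B)}
   clash {D, ¬D} at b — b ∈ (F ⊔ B)
2. Hence b : (F ⊔ B): entailed.

Yes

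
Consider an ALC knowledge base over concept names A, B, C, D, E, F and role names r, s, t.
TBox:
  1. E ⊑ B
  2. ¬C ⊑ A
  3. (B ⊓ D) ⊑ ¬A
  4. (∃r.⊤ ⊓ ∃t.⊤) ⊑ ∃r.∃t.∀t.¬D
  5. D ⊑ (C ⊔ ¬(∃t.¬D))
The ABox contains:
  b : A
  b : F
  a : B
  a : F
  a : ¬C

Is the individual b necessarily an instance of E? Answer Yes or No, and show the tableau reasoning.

No

1. b : E?  L(b) = {A, F} ∪ {¬E}
   open: L(b) ⊇ {A, F, ¬B, ¬D, ¬E, …} — b ∉ E possible
2. Hence b : E: not entailed.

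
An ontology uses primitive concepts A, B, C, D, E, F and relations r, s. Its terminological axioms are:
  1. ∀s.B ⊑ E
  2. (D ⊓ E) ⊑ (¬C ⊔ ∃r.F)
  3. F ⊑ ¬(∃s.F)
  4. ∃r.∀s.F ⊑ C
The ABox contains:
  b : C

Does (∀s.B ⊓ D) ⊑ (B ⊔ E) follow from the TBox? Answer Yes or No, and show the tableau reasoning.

1. (∀s.B ⊓ D) ⊑ (B ⊔ E)  ⇔  ((∀s.B ⊓ D) ⊓ (¬B ⊓ ¬E)) unsat w.r.t. T
   all branches close; clash {E, ¬E} at x₀
2. Hence (∀s.B ⊓ D) ⊑ (B ⊔ E): entailed.

Yes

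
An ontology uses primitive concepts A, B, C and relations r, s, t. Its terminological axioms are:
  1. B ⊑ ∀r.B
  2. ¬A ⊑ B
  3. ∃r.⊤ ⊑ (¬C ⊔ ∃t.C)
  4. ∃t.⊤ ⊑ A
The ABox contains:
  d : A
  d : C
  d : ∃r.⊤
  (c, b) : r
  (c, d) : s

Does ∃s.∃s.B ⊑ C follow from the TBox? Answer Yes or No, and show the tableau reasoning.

No

1. ∃s.∃s.B ⊑ C  ⇔  (∃s.∃s.B ⊓ ¬C) unsat w.r.t. T
   open: L(x₀) ⊇ {A, ¬B, ¬C, ∀r.⊥, ∃s.∃s.B} (+ ∃-successors)
2. Hence ∃s.∃s.B ⊑ C: not entailed.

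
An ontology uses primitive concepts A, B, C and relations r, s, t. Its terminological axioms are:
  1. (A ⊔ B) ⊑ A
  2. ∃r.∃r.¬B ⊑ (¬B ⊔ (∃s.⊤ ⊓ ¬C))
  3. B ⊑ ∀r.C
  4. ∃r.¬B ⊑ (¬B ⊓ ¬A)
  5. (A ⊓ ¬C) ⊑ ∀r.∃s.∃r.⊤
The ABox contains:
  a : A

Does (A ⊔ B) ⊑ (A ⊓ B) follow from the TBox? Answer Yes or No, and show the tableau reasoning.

1. (A ⊔ B) ⊑ (A ⊓ B)  ⇔  ((A ⊔ B) ⊓ (¬A ⊔ ¬B)) unsat w.r.t. T
   apply at x₀: (A ⊔ B)⊑A
   open: L(x₀) ⊇ {A, C, ¬B, ∀r.B, ∀r.∀r.B}
2. Hence (A ⊔ B) ⊑ (A ⊓ B): not entailed.

No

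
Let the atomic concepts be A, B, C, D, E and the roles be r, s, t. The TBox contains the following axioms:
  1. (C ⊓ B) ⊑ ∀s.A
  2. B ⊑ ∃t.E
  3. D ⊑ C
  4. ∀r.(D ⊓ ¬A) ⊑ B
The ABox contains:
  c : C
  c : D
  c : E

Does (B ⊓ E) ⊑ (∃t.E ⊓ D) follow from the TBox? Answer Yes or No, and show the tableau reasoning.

1. (B ⊓ E) ⊑ (∃t.E ⊓ D)  ⇔  ((B ⊓ E) ⊓ (∀t.¬E ⊔ ¬D)) unsat w.r.t. T
   apply at x₀: B⊑∃t.E
   open: L(x₀) ⊇ {B, E, ¬C, ¬D, ∃t.E} (+ ∃-successors)
2. Hence (B ⊓ E) ⊑ (∃t.E ⊓ D): not entailed.

No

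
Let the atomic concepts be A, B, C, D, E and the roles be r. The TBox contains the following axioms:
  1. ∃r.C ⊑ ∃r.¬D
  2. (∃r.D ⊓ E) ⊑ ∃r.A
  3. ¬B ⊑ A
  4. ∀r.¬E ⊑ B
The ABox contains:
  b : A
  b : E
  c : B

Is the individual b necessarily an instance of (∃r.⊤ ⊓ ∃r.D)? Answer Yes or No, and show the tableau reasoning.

No

1. b : (∃r.⊤ ⊓ ∃r.D)?  L(b) = {A, E} ∪ {(∀r.⊥ ⊔ ∀r.¬D)}
   open: L(b) ⊇ {A, E, ∀r.¬C, ∀r.¬D, ∃r.E} (+ ∃-successors) — b ∉ (∃r.⊤ ⊓ ∃r.D) possible
2. Hence b : (∃r.⊤ ⊓ ∃r.D): not entailed.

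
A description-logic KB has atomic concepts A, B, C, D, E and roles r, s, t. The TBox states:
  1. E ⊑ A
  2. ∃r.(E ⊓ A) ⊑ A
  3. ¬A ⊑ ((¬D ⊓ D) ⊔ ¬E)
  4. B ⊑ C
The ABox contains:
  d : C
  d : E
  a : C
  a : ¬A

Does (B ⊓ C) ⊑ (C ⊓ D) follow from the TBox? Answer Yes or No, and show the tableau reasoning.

No

1. (B ⊓ C) ⊑ (C ⊓ D)  ⇔  ((B ⊓ C) ⊓ (¬C ⊔ ¬D)) unsat w.r.t. T
   open: L(x₀) ⊇ {A, B, C, ¬D, ¬E}
2. Hence (B ⊓ C) ⊑ (C ⊓ D): not entailed.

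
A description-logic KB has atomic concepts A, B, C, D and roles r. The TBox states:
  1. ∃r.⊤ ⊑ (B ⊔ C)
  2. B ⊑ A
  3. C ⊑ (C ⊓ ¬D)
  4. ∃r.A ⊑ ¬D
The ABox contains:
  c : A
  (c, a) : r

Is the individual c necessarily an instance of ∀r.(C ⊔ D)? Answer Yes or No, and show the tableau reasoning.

1. c : ∀r.(C ⊔ D)?  L(c) = {A} ∪ {∃r.(¬C ⊓ ¬D)}
   open: L(c) ⊇ {A, B, ¬C, ∀r.¬A, ∃r.(¬C ⊓ ¬D)} (+ ∃-successors) — c ∉ ∀r.(C ⊔ D) possible
2. Hence c : ∀r.(C ⊔ D): not entailed.

No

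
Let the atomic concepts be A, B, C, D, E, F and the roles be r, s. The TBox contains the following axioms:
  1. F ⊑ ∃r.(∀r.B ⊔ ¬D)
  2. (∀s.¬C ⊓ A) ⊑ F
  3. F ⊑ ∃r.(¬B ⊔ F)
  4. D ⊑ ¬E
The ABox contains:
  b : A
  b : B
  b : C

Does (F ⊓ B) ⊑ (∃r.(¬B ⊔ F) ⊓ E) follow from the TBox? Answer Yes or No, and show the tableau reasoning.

No

1. (F ⊓ B) ⊑ (∃r.(¬B ⊔ F) ⊓ E)  ⇔  ((F ⊓ B) ⊓ (∀r.(B ⊓ ¬F) ⊔ ¬E)) unsat w.r.t. T
   apply at x₀: F⊑∃r.(∀r.B ⊔ ¬D); F⊑∃r.(¬B ⊔ F)
   open: L(x₀) ⊇ {B, F, ¬D, ¬E, ∃r.(¬B ⊔ F), …} (+ ∃-successors)
2. Hence (F ⊓ B) ⊑ (∃r.(¬B ⊔ F) ⊓ E): not entailed.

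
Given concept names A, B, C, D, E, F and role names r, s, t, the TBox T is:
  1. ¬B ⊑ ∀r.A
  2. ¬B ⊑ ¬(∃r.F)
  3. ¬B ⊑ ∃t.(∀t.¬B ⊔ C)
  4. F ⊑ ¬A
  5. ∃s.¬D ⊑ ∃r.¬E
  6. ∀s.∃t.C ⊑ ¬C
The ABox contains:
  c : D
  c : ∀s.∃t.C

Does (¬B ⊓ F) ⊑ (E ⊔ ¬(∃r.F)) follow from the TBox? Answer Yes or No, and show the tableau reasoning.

Yes

1. (¬B ⊓ F) ⊑ (E ⊔ ¬(∃r.F))  ⇔  ((¬B ⊓ F) ⊓ (¬E ⊓ ∃r.F)) unsat w.r.t. T
   all branches close; clash {F, ¬F} at an ∃-successor
2. Hence (¬B ⊓ F) ⊑ (E ⊔ ¬(∃r.F)): entailed.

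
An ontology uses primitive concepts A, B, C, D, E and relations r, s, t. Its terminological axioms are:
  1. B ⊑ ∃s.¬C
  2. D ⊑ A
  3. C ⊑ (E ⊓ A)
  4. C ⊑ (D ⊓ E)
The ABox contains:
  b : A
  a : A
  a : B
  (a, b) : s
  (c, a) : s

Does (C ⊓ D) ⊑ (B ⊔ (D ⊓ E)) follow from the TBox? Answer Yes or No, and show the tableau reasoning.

1. (C ⊓ D) ⊑ (B ⊔ (D ⊓ E))  ⇔  ((C ⊓ D) ⊓ (¬B ⊓ (¬D ⊔ ¬E))) unsat w.r.t. T
   all branches close; clash {E, ¬E} at x₀
2. Hence (C ⊓ D) ⊑ (B ⊔ (D ⊓ E)): entailed.

Yes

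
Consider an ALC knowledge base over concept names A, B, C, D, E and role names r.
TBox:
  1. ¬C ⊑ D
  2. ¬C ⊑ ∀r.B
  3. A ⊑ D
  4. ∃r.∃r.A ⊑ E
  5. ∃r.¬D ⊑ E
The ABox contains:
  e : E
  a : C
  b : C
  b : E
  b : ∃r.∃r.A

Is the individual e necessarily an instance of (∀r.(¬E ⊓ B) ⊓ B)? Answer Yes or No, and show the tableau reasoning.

No

1. e : (∀r.(¬E ⊓ B) ⊓ B)?  L(e) = {E} ∪ {(∃r.(E ⊔ ¬B) ⊔ ¬B)}
   open: L(e) ⊇ {C, E, ¬A, ∃r.(E ⊔ ¬B)} (+ ∃-successors) — e ∉ (∀r.(¬E ⊓ B) ⊓ B) possible
2. Hence e : (∀r.(¬E ⊓ B) ⊓ B): not entailed.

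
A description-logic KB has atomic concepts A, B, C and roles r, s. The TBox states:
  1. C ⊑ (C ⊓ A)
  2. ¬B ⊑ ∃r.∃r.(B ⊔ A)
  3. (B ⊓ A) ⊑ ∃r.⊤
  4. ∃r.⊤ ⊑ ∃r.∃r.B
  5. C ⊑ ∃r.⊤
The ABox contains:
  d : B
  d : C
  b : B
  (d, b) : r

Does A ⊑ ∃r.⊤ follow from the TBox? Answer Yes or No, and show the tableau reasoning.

Yes

1. A ⊑ ∃r.⊤  ⇔  (A ⊓ ∀r.⊥) unsat w.r.t. T
   all branches close; clash ⊥ at an ∃-successor
2. Hence A ⊑ ∃r.⊤: entailed.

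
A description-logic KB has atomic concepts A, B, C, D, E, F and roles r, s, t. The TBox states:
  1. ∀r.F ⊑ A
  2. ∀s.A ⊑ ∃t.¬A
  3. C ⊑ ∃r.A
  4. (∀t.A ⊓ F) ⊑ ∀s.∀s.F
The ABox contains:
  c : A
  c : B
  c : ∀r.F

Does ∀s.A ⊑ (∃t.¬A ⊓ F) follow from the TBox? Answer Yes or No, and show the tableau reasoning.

1. ∀s.A ⊑ (∃t.¬A ⊓ F)  ⇔  (∀s.A ⊓ (∀t.A ⊔ ¬F)) unsat w.r.t. T
   apply at x₀: ∀s.A⊑∃t.¬A
   open: L(x₀) ⊇ {¬C, ¬F, ∀s.A, ∃r.¬F, ∃t.¬A} (+ ∃-successors)
2. Hence ∀s.A ⊑ (∃t.¬A ⊓ F): not entailed.

No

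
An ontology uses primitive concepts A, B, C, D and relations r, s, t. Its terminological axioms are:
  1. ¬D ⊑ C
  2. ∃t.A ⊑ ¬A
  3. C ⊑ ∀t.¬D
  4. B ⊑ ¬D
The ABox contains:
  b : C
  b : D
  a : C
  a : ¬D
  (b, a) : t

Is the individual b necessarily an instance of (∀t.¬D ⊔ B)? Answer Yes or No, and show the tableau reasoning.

1. b : (∀t.¬D ⊔ B)?  L(b) = {C, D} ∪ {(∃t.D ⊓ ¬B)}
   clash {D, ¬D} at an ∃-successor — b ∈ (∀t.¬D ⊔ B)
2. Hence b : (∀t.¬D ⊔ B): entailed.

Yes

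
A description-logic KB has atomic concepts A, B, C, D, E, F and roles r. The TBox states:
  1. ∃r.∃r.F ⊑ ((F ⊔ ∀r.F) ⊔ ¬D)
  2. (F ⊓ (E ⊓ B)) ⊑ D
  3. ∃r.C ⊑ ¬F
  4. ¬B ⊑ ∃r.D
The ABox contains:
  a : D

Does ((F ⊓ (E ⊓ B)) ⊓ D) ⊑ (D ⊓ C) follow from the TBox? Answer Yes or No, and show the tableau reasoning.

No

1. ((F ⊓ (E ⊓ B)) ⊓ D) ⊑ (D ⊓ C)  ⇔  (((F ⊓ (E ⊓ B)) ⊓ D) ⊓ (¬D ⊔ ¬C)) unsat w.r.t. T
   open: L(x₀) ⊇ {B, D, E, F, ¬C, …}
2. Hence ((F ⊓ (E ⊓ B)) ⊓ D) ⊑ (D ⊓ C): not entailed.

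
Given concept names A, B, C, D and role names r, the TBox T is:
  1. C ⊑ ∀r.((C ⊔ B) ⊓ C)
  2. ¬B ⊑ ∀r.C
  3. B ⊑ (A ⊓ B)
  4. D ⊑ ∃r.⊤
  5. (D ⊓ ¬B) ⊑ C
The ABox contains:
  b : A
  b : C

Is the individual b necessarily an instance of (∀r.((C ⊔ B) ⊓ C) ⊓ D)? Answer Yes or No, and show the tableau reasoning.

No

1. b : (∀r.((C ⊔ B) ⊓ C) ⊓ D)?  L(b) = {A, C} ∪ {(∃r.((¬C ⊓ ¬B) ⊔ ¬C) ⊔ ¬D)}
   apply at b: C⊑∀r.((C ⊔ B) ⊓ C)
   open: L(b) ⊇ {A, B, C, ¬D, ∀r.((C ⊔ B) ⊓ C)} — b ∉ (∀r.((C ⊔ B) ⊓ C) ⊓ D) possible
2. Hence b : (∀r.((C ⊔ B) ⊓ C) ⊓ D): not entailed.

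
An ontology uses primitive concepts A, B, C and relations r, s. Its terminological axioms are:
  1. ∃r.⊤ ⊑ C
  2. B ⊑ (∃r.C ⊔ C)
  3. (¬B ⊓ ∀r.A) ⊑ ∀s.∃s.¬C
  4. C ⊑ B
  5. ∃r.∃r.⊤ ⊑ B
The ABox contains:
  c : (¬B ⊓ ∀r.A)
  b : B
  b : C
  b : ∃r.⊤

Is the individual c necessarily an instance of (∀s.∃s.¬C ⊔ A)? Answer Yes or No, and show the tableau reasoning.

1. c : (∀s.∃s.¬C ⊔ A)?  L(c) = {(¬B ⊓ ∀r.A)} ∪ {(∃s.∀s.C ⊓ ¬A)}
   clash {B, ¬B} at c — c ∈ (∀s.∃s.¬C ⊔ A)
2. Hence c : (∀s.∃s.¬C ⊔ A): entailed.

Yes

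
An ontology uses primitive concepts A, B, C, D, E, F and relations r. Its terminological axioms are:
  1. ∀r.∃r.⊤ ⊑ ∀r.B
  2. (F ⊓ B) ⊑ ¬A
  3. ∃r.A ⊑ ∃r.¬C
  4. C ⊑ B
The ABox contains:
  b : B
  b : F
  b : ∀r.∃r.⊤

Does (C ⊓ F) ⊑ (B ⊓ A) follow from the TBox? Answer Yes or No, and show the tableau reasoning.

No

1. (C ⊓ F) ⊑ (B ⊓ A)  ⇔  ((C ⊓ F) ⊓ (¬B ⊔ ¬A)) unsat w.r.t. T
   apply at x₀: C⊑B
   open: L(x₀) ⊇ {B, C, F, ¬A, ∀r.¬A, …} (+ ∃-successors)
2. Hence (C ⊓ F) ⊑ (B ⊓ A): not entailed.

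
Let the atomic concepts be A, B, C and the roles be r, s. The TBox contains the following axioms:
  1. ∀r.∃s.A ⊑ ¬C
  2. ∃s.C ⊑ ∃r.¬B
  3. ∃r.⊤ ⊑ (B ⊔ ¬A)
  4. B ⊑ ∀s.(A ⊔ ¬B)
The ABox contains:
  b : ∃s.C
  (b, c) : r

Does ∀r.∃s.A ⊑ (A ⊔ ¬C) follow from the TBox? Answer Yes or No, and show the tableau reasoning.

1. ∀r.∃s.A ⊑ (A ⊔ ¬C)  ⇔  (∀r.∃s.A ⊓ (¬A ⊓ C)) unsat w.r.t. T
   all branches close; clash {C, ¬C} at x₀
2. Hence ∀r.∃s.A ⊑ (A ⊔ ¬C): entailed.

Yes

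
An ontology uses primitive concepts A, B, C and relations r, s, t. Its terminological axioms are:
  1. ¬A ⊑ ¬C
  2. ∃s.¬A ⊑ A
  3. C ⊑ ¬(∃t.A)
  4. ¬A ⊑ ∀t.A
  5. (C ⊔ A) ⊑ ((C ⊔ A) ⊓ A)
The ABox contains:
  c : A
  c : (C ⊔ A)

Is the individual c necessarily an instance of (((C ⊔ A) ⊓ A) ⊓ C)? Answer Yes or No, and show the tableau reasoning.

No

1. c : (((C ⊔ A) ⊓ A) ⊓ C)?  L(c) = {A, (C ⊔ A)} ∪ {(((¬C ⊓ ¬A) ⊔ ¬A) ⊔ ¬C)}
   apply at c: (C ⊔ A)⊑((C ⊔ A) ⊓ A)
   open: L(c) ⊇ {A, ¬C} — c ∉ (((C ⊔ A) ⊓ A) ⊓ C) possible
2. Hence c : (((C ⊔ A) ⊓ A) ⊓ C): not entailed.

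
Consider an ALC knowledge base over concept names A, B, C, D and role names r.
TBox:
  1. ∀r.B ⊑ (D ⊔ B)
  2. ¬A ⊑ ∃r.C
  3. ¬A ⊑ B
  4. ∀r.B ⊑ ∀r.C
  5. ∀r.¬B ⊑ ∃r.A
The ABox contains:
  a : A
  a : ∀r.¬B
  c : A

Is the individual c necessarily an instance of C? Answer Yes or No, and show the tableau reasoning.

1. c : C?  L(c) = {A} ∪ {¬C}
   open: L(c) ⊇ {A, ¬C, ∃r.B, ∃r.¬B} (+ ∃-successors) — c ∉ C possible
2. Hence c : C: not entailed.

No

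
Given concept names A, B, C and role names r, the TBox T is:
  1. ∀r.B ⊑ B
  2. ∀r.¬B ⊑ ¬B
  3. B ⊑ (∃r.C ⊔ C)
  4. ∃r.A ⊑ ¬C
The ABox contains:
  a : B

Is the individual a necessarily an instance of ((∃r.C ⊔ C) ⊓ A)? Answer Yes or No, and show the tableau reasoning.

1. a : ((∃r.C ⊔ C) ⊓ A)?  L(a) = {B} ∪ {((∀r.¬C ⊓ ¬C) ⊔ ¬A)}
   apply at a: B⊑(∃r.C ⊔ C)
   open: L(a) ⊇ {B, ¬A, ∀r.¬A, ∃r.B, ∃r.C} (+ ∃-successors) — a ∉ ((∃r.C ⊔ C) ⊓ A) possible
2. Hence a : ((∃r.C ⊔ C) ⊓ A): not entailed.

No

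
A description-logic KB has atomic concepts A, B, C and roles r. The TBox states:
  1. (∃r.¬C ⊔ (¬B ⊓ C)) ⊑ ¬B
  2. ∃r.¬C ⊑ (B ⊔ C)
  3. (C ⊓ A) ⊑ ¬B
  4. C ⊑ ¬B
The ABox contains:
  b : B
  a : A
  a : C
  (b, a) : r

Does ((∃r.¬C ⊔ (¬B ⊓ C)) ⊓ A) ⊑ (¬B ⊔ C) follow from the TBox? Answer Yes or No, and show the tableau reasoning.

1. ((∃r.¬C ⊔ (¬B ⊓ C)) ⊓ A) ⊑ (¬B ⊔ C)  ⇔  (((∃r.¬C ⊔ (¬B ⊓ C)) ⊓ A) ⊓ (B ⊓ ¬C)) unsat w.r.t. T
   all branches close; clash {B, ¬B} at x₀
2. Hence ((∃r.¬C ⊔ (¬B ⊓ C)) ⊓ A) ⊑ (¬B ⊔ C): entailed.

Yes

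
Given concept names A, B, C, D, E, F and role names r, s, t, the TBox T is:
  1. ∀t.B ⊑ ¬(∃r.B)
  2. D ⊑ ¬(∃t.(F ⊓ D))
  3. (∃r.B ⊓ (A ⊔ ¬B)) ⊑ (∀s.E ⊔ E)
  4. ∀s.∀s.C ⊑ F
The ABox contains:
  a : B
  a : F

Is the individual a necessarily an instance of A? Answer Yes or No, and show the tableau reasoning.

1. a : A?  L(a) = {B, F} ∪ {¬A}
   open: L(a) ⊇ {B, F, ¬A, ¬D, ∀r.¬B, …} (+ ∃-successors) — a ∉ A possible
2. Hence a : A: not entailed.

No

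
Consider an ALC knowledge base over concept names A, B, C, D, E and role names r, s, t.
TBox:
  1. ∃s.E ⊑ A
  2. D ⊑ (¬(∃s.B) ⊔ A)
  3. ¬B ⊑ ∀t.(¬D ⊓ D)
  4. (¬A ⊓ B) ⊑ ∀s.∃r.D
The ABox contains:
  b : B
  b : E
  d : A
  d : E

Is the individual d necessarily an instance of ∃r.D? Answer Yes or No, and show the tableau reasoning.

1. d : ∃r.D?  L(d) = {A, E} ∪ {∀r.¬D}
   open: L(d) ⊇ {A, B, E, ¬D, ∀r.¬D} — d ∉ ∃r.D possible
2. Hence d : ∃r.D: not entailed.

No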